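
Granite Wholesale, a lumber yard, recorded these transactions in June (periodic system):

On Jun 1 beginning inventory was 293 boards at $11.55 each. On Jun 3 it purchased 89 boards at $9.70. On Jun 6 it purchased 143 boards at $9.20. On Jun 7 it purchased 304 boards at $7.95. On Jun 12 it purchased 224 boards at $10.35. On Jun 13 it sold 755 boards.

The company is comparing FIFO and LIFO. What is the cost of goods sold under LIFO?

FIFO COGS: 293 @ $11.55 + 89 @ $9.70 + 143 @ $9.20 + 230 @ $7.95 = $7,391.55
LIFO COGS: 224 @ $10.35 + 304 @ $7.95 + 143 @ $9.20 + 84 @ $9.70 = $6,865.60

COGS = $6,865.60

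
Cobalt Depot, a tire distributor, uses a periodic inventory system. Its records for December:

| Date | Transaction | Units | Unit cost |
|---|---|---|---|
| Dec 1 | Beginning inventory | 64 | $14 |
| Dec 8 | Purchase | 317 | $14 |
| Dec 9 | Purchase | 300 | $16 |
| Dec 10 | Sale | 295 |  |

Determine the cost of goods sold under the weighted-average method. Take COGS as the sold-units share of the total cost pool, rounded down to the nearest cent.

Dec 10, sell 295: 295/681 × $10,134.00 → $4,389.91
Ending inventory (cost pool remaining) = $5,744.09
Check: goods available $10,134.00 = COGS $4,389.91 + ending $5,744.09

COGS = $4,389.91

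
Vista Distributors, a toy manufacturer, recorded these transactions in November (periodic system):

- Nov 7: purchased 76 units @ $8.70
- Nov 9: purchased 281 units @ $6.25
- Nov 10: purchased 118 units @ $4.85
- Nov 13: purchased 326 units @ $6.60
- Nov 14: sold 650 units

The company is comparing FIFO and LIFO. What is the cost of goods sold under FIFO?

COGS = $4,144.75

FIFO COGS: 76 @ $8.70 + 281 @ $6.25 + 118 @ $4.85 + 175 @ $6.60 = $4,144.75
LIFO COGS: 326 @ $6.60 + 118 @ $4.85 + 206 @ $6.25 = $4,011.40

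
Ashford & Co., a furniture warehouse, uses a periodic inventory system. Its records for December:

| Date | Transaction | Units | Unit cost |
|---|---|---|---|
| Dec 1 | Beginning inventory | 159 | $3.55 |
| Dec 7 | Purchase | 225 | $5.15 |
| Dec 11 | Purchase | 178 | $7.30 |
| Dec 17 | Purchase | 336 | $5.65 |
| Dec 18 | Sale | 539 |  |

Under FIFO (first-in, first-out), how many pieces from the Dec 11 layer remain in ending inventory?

23

Dec 18, 539 sold [FIFO — oldest first]: 159 @ $3.55 + 225 @ $5.15 + 155 @ $7.30 = $2,854.70
Ending inventory: 23 @ $7.30 + 336 @ $5.65 = $2,066.30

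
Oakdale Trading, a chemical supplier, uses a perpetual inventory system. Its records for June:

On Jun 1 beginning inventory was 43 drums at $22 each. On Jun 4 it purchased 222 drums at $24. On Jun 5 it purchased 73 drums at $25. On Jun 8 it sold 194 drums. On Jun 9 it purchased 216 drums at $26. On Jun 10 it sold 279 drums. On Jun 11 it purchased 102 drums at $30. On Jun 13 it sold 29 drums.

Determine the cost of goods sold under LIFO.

COGS = $12,727

Jun 8, 194 sold [LIFO — newest first]: 73 @ $25 + 121 @ $24 = $4,729
Jun 10, 279 sold [LIFO — newest first]: 216 @ $26 + 63 @ $24 = $7,128
Jun 13, 29 sold [LIFO — newest first]: 29 @ $30 = $870
Total COGS = $4,729 + $7,128 + $870 = $12,727
Ending inventory: 43 @ $22 + 38 @ $24 + 73 @ $30 = $4,048
Check: goods available $16,775 = COGS $12,727 + ending $4,048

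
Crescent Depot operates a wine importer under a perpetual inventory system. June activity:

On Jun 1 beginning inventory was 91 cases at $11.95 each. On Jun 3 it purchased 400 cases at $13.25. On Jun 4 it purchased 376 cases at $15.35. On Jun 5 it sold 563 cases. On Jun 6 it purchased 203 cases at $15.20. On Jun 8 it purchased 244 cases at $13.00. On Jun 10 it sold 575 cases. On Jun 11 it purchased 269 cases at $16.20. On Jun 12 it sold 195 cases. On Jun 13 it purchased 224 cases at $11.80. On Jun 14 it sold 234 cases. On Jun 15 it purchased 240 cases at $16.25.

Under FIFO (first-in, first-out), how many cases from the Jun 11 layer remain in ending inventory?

Jun 5, 563 sold [FIFO — oldest first]: 91 @ $11.95 + 400 @ $13.25 + 72 @ $15.35 = $7,492.65
Jun 10, 575 sold [FIFO — oldest first]: 304 @ $15.35 + 203 @ $15.20 + 68 @ $13.00 = $8,636.00
Jun 12, 195 sold [FIFO — oldest first]: 176 @ $13.00 + 19 @ $16.20 = $2,595.80
Jun 14, 234 sold [FIFO — oldest first]: 234 @ $16.20 = $3,790.80
Total COGS = $7,492.65 + $8,636.00 + $2,595.80 + $3,790.80 = $22,515.25
Ending inventory: 16 @ $16.20 + 224 @ $11.80 + 240 @ $16.25 = $6,802.40
Check: goods available $29,317.65 = COGS $22,515.25 + ending $6,802.40

16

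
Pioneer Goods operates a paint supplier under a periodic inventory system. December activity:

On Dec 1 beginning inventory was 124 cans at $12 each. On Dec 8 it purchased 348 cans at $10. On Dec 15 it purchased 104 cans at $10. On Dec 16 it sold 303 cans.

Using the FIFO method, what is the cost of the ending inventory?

Ending inventory = $2,730

Dec 16, 303 sold [FIFO — oldest first]: 124 @ $12 + 179 @ $10 = $3,278
Ending inventory: 169 @ $10 + 104 @ $10 = $2,730
Check: goods available $6,008 = COGS $3,278 + ending $2,730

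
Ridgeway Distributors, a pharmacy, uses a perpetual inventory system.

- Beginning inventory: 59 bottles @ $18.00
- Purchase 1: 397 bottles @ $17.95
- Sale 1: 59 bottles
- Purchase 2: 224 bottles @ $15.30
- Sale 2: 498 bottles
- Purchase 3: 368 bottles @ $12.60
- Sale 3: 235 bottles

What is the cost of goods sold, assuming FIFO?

Sale 1 (59) [FIFO — oldest first]: 59 @ $18.00 = $1,062.00
Sale 2 (498) [FIFO — oldest first]: 397 @ $17.95 + 101 @ $15.30 = $8,671.45
Sale 3 (235) [FIFO — oldest first]: 123 @ $15.30 + 112 @ $12.60 = $3,293.10
Total COGS = $1,062.00 + $8,671.45 + $3,293.10 = $13,026.55
Ending inventory: 256 @ $12.60 = $3,225.60

COGS = $13,026.55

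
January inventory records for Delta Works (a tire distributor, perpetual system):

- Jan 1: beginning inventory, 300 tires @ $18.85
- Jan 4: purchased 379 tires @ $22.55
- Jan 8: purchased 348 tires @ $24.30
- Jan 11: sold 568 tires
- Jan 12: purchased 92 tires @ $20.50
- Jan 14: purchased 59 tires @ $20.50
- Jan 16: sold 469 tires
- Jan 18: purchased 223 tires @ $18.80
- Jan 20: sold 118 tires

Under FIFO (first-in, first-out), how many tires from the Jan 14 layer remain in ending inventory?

23

Jan 11, 568 sold [FIFO — oldest first]: 300 @ $18.85 + 268 @ $22.55 = $11,698.40
Jan 16, 469 sold [FIFO — oldest first]: 111 @ $22.55 + 348 @ $24.30 + 10 @ $20.50 = $11,164.45
Jan 20, 118 sold [FIFO — oldest first]: 82 @ $20.50 + 36 @ $20.50 = $2,419.00
Total COGS = $11,698.40 + $11,164.45 + $2,419.00 = $25,281.85
Ending inventory: 23 @ $20.50 + 223 @ $18.80 = $4,663.90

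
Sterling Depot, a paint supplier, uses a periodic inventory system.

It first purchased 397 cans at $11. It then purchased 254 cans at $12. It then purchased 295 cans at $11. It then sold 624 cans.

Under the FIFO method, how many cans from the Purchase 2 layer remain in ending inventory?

27

Sale 1 (624) [FIFO — oldest first]: 397 @ $11 + 227 @ $12 = $7,091
Ending inventory: 27 @ $12 + 295 @ $11 = $3,569
Check: goods available $10,660 = COGS $7,091 + ending $3,569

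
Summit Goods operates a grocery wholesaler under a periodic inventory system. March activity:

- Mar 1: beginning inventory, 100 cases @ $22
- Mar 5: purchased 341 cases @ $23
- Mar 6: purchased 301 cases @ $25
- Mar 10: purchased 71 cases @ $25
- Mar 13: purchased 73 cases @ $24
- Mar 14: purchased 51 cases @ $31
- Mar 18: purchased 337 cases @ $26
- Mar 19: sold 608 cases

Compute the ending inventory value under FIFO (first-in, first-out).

Ending inventory = $17,220

Mar 19, 608 sold [FIFO — oldest first]: 100 @ $22 + 341 @ $23 + 167 @ $25 = $14,218
Ending inventory: 134 @ $25 + 71 @ $25 + 73 @ $24 + 51 @ $31 + 337 @ $26 = $17,220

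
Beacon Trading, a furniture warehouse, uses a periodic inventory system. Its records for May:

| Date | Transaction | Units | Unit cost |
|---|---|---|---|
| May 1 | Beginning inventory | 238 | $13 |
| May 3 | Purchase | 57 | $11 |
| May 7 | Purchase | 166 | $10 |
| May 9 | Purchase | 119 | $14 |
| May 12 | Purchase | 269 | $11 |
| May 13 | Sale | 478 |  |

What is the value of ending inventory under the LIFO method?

Ending inventory = $4,481

May 13, 478 sold [LIFO — newest first]: 269 @ $11 + 119 @ $14 + 90 @ $10 = $5,525
Ending inventory: 238 @ $13 + 57 @ $11 + 76 @ $10 = $4,481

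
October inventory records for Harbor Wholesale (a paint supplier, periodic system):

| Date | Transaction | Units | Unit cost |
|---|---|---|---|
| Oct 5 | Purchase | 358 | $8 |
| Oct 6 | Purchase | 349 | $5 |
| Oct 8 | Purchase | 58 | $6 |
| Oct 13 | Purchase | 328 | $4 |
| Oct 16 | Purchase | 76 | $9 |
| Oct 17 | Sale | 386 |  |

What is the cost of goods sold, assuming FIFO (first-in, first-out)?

Oct 17, 386 sold [FIFO — oldest first]: 358 @ $8 + 28 @ $5 = $3,004
Ending inventory: 321 @ $5 + 58 @ $6 + 328 @ $4 + 76 @ $9 = $3,949
Check: goods available $6,953 = COGS $3,004 + ending $3,949

COGS = $3,004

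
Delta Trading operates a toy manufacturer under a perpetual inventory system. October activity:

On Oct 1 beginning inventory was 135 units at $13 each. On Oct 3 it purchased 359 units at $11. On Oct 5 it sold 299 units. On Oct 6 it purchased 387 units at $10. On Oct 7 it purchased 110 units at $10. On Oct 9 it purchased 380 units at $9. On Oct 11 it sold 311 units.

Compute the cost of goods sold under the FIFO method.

COGS = $6,864

Oct 5, 299 sold [FIFO — oldest first]: 135 @ $13 + 164 @ $11 = $3,559
Oct 11, 311 sold [FIFO — oldest first]: 195 @ $11 + 116 @ $10 = $3,305
Total COGS = $3,559 + $3,305 = $6,864
Ending inventory: 271 @ $10 + 110 @ $10 + 380 @ $9 = $7,230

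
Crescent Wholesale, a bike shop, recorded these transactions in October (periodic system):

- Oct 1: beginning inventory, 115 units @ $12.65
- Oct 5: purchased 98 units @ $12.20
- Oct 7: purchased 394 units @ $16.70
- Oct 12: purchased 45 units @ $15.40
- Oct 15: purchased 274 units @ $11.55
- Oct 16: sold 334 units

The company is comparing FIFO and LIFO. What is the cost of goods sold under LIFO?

COGS = $4,108.20

FIFO COGS: 115 @ $12.65 + 98 @ $12.20 + 121 @ $16.70 = $4,671.05
LIFO COGS: 274 @ $11.55 + 45 @ $15.40 + 15 @ $16.70 = $4,108.20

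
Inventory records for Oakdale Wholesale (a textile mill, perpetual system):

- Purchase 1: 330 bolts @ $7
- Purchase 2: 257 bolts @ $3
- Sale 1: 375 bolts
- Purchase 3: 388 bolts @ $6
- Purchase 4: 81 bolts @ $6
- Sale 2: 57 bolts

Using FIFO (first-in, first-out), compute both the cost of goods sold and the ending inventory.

Sale 1 (375) [FIFO — oldest first]: 330 @ $7 + 45 @ $3 = $2,445
Sale 2 (57) [FIFO — oldest first]: 57 @ $3 = $171
Total COGS = $2,445 + $171 = $2,616
Ending inventory: 155 @ $3 + 388 @ $6 + 81 @ $6 = $3,279

COGS = $2,616; ending inventory = $3,279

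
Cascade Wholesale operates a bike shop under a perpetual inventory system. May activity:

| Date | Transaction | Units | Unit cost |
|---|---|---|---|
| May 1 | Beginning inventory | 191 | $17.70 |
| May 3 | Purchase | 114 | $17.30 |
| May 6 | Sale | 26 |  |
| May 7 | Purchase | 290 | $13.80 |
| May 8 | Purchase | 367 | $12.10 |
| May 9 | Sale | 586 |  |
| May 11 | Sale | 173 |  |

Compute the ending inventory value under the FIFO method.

Ending inventory = $2,141.70

May 6, 26 sold [FIFO — oldest first]: 26 @ $17.70 = $460.20
May 9, 586 sold [FIFO — oldest first]: 165 @ $17.70 + 114 @ $17.30 + 290 @ $13.80 + 17 @ $12.10 = $9,100.40
May 11, 173 sold [FIFO — oldest first]: 173 @ $12.10 = $2,093.30
Total COGS = $460.20 + $9,100.40 + $2,093.30 = $11,653.90
Ending inventory: 177 @ $12.10 = $2,141.70
Check: goods available $13,795.60 = COGS $11,653.90 + ending $2,141.70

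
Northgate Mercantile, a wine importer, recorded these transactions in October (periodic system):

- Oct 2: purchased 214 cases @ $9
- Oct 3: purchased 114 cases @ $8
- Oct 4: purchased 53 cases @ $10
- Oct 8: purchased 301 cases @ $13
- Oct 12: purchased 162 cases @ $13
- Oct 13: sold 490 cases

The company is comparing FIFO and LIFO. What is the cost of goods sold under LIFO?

COGS = $6,289

FIFO COGS: 214 @ $9 + 114 @ $8 + 53 @ $10 + 109 @ $13 = $4,785
LIFO COGS: 162 @ $13 + 301 @ $13 + 27 @ $10 = $6,289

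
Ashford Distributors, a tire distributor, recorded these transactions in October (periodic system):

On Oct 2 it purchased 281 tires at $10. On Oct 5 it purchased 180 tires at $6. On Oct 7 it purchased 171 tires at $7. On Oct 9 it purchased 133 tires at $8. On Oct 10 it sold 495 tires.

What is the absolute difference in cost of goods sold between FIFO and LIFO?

FIFO COGS: 281 @ $10 + 180 @ $6 + 34 @ $7 = $4,128
LIFO COGS: 133 @ $8 + 171 @ $7 + 180 @ $6 + 11 @ $10 = $3,451
Difference = |$4,128 − $3,451| = $677

$677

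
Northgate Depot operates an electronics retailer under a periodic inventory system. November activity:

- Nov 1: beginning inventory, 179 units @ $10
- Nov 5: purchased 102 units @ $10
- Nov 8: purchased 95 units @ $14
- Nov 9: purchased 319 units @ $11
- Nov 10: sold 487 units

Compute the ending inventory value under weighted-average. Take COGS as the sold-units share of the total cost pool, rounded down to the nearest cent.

Nov 10, sell 487: 487/695 × $7,649.00 → $5,359.80
Ending inventory (cost pool remaining) = $2,289.20

Ending inventory = $2,289.20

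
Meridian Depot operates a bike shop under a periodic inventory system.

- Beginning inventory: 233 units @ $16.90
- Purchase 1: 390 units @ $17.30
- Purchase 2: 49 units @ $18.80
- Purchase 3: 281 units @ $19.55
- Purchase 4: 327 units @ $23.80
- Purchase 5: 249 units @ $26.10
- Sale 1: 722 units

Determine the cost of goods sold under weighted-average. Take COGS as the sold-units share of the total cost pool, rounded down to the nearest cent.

COGS = $14,818.21

Sale 1, sell 722: 722/1529 × $31,380.95 → $14,818.21
Ending inventory (cost pool remaining) = $16,562.74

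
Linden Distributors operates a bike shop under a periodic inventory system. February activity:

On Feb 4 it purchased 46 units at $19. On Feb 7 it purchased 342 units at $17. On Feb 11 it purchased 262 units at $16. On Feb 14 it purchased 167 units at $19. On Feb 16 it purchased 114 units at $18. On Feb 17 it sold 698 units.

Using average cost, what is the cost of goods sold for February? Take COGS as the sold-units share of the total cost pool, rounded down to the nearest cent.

COGS = $12,074.42

Feb 17, sell 698: 698/931 × $16,105.00 → $12,074.42
Ending inventory (cost pool remaining) = $4,030.58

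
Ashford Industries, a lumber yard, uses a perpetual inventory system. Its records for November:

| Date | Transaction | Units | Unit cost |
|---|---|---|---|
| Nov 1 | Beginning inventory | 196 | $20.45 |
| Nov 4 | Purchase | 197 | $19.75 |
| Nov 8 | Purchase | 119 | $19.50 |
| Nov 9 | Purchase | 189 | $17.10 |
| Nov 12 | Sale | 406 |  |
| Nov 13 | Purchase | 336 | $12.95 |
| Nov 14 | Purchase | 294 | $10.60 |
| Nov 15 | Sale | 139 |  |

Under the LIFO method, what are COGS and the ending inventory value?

COGS = $8,961.30; ending inventory = $11,957.65

Nov 12, 406 sold [LIFO — newest first]: 189 @ $17.10 + 119 @ $19.50 + 98 @ $19.75 = $7,487.90
Nov 15, 139 sold [LIFO — newest first]: 139 @ $10.60 = $1,473.40
Total COGS = $7,487.90 + $1,473.40 = $8,961.30
Ending inventory: 196 @ $20.45 + 99 @ $19.75 + 336 @ $12.95 + 155 @ $10.60 = $11,957.65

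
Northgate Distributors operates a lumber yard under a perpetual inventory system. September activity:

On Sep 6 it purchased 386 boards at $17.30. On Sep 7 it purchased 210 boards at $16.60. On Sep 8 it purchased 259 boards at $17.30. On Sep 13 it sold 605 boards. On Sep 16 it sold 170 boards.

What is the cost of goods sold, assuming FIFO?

Sep 13, 605 sold [FIFO — oldest first]: 386 @ $17.30 + 210 @ $16.60 + 9 @ $17.30 = $10,319.50
Sep 16, 170 sold [FIFO — oldest first]: 170 @ $17.30 = $2,941.00
Total COGS = $10,319.50 + $2,941.00 = $13,260.50
Ending inventory: 80 @ $17.30 = $1,384.00

COGS = $13,260.50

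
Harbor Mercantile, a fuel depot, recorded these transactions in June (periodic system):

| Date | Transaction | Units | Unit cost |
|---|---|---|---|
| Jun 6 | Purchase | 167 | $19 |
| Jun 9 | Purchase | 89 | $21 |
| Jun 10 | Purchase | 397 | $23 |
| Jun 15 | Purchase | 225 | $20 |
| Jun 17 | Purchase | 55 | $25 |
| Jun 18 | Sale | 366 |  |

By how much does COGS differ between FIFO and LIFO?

FIFO COGS: 167 @ $19 + 89 @ $21 + 110 @ $23 = $7,572
LIFO COGS: 55 @ $25 + 225 @ $20 + 86 @ $23 = $7,853
Difference = |$7,572 − $7,853| = $281

$281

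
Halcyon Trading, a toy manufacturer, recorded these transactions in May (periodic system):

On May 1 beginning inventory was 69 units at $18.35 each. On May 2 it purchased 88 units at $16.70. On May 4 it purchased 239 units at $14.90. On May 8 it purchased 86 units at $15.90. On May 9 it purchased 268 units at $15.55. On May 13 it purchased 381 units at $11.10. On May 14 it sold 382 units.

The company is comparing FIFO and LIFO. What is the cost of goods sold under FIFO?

COGS = $6,088.25

FIFO COGS: 69 @ $18.35 + 88 @ $16.70 + 225 @ $14.90 = $6,088.25
LIFO COGS: 381 @ $11.10 + 1 @ $15.55 = $4,244.65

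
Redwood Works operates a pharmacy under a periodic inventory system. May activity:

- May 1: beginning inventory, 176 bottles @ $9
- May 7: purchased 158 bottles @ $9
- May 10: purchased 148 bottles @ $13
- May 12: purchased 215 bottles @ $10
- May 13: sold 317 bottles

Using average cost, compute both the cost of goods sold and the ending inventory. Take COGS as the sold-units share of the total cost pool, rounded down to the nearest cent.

May 13, sell 317: 317/697 × $7,080.00 → $3,220.02
Ending inventory (cost pool remaining) = $3,859.98
Check: goods available $7,080.00 = COGS $3,220.02 + ending $3,859.98

COGS = $3,220.02; ending inventory = $3,859.98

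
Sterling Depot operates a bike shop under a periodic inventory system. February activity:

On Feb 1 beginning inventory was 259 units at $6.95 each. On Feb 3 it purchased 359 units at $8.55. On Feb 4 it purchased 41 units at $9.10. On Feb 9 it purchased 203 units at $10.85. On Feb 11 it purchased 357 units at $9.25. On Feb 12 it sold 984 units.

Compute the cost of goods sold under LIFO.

COGS = $9,114.15

Feb 12, 984 sold [LIFO — newest first]: 357 @ $9.25 + 203 @ $10.85 + 41 @ $9.10 + 359 @ $8.55 + 24 @ $6.95 = $9,114.15
Ending inventory: 235 @ $6.95 = $1,633.25
Check: goods available $10,747.40 = COGS $9,114.15 + ending $1,633.25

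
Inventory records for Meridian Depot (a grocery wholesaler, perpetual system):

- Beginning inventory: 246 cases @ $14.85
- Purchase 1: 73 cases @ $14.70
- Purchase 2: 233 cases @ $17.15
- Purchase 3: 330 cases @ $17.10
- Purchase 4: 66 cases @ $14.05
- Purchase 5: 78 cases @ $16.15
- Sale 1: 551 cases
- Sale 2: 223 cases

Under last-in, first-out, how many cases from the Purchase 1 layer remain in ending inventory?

Sale 1 (551) [LIFO — newest first]: 78 @ $16.15 + 66 @ $14.05 + 330 @ $17.10 + 77 @ $17.15 = $9,150.55
Sale 2 (223) [LIFO — newest first]: 156 @ $17.15 + 67 @ $14.70 = $3,660.30
Total COGS = $9,150.55 + $3,660.30 = $12,810.85
Ending inventory: 246 @ $14.85 + 6 @ $14.70 = $3,741.30

6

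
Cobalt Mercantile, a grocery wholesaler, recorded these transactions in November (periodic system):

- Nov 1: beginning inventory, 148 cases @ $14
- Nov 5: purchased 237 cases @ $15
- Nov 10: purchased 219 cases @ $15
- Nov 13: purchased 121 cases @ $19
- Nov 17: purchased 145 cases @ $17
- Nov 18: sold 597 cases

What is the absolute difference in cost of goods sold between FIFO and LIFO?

$922

FIFO COGS: 148 @ $14 + 237 @ $15 + 212 @ $15 = $8,807
LIFO COGS: 145 @ $17 + 121 @ $19 + 219 @ $15 + 112 @ $15 = $9,729
Difference = |$8,807 − $9,729| = $922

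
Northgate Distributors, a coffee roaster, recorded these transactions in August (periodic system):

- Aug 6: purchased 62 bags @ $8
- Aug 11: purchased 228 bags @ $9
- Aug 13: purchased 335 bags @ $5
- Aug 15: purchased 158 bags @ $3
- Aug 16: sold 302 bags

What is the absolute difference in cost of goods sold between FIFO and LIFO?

FIFO COGS: 62 @ $8 + 228 @ $9 + 12 @ $5 = $2,608
LIFO COGS: 158 @ $3 + 144 @ $5 = $1,194
Difference = |$2,608 − $1,194| = $1,414

$1,414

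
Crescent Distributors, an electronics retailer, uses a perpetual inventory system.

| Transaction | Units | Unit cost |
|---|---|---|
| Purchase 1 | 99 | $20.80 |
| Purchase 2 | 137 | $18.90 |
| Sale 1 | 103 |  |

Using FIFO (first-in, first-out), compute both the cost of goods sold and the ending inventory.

Sale 1 (103) [FIFO — oldest first]: 99 @ $20.80 + 4 @ $18.90 = $2,134.80
Ending inventory: 133 @ $18.90 = $2,513.70
Check: goods available $4,648.50 = COGS $2,134.80 + ending $2,513.70

COGS = $2,134.80; ending inventory = $2,513.70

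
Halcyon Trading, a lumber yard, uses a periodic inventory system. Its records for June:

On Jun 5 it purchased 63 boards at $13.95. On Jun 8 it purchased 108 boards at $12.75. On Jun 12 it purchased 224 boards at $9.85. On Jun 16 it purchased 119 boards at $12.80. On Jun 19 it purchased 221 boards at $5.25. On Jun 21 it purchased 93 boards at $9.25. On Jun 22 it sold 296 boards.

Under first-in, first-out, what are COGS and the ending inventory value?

Jun 22, 296 sold [FIFO — oldest first]: 63 @ $13.95 + 108 @ $12.75 + 125 @ $9.85 = $3,487.10
Ending inventory: 99 @ $9.85 + 119 @ $12.80 + 221 @ $5.25 + 93 @ $9.25 = $4,518.85

COGS = $3,487.10; ending inventory = $4,518.85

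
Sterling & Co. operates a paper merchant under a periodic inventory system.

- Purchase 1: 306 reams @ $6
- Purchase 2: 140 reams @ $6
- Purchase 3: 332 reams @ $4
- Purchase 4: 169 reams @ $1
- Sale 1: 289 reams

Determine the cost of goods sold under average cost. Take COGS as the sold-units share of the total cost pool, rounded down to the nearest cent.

Sale 1, sell 289: 289/947 × $4,173.00 → $1,273.49
Ending inventory (cost pool remaining) = $2,899.51
Check: goods available $4,173.00 = COGS $1,273.49 + ending $2,899.51

COGS = $1,273.49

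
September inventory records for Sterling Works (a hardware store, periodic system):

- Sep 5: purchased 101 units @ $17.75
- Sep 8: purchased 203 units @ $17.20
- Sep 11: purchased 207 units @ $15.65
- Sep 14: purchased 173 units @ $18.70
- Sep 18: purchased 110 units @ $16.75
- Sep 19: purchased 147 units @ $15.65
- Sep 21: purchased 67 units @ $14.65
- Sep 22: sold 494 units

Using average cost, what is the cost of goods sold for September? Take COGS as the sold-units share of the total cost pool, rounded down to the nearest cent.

Sep 22, sell 494: 494/1008 × $16,883.60 → $8,274.30
Ending inventory (cost pool remaining) = $8,609.30

COGS = $8,274.30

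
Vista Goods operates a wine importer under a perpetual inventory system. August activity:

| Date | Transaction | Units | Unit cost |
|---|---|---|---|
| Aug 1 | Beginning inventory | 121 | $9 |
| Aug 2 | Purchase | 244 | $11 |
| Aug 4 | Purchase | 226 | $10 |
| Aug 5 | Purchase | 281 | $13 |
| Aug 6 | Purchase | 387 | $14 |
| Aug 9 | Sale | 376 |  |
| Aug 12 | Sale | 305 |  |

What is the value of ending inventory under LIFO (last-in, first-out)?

Ending inventory = $5,903

Aug 9, 376 sold [LIFO — newest first]: 376 @ $14 = $5,264
Aug 12, 305 sold [LIFO — newest first]: 11 @ $14 + 281 @ $13 + 13 @ $10 = $3,937
Total COGS = $5,264 + $3,937 = $9,201
Ending inventory: 121 @ $9 + 244 @ $11 + 213 @ $10 = $5,903
Check: goods available $15,104 = COGS $9,201 + ending $5,903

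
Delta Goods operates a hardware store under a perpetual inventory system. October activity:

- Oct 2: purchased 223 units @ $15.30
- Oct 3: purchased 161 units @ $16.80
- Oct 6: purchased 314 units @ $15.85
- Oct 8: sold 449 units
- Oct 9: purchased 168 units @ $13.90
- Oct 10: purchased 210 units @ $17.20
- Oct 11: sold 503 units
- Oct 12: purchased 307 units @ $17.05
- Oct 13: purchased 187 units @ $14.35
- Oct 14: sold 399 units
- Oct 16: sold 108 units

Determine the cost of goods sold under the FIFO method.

COGS = $23,365.75

Oct 8, 449 sold [FIFO — oldest first]: 223 @ $15.30 + 161 @ $16.80 + 65 @ $15.85 = $7,146.95
Oct 11, 503 sold [FIFO — oldest first]: 249 @ $15.85 + 168 @ $13.90 + 86 @ $17.20 = $7,761.05
Oct 14, 399 sold [FIFO — oldest first]: 124 @ $17.20 + 275 @ $17.05 = $6,821.55
Oct 16, 108 sold [FIFO — oldest first]: 32 @ $17.05 + 76 @ $14.35 = $1,636.20
Total COGS = $7,146.95 + $7,761.05 + $6,821.55 + $1,636.20 = $23,365.75
Ending inventory: 111 @ $14.35 = $1,592.85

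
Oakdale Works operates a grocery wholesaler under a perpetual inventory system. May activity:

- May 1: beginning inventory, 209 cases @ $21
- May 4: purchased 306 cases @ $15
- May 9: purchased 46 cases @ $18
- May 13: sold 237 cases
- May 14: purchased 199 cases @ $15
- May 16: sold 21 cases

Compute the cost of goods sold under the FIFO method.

COGS = $5,124

May 13, 237 sold [FIFO — oldest first]: 209 @ $21 + 28 @ $15 = $4,809
May 16, 21 sold [FIFO — oldest first]: 21 @ $15 = $315
Total COGS = $4,809 + $315 = $5,124
Ending inventory: 257 @ $15 + 46 @ $18 + 199 @ $15 = $7,668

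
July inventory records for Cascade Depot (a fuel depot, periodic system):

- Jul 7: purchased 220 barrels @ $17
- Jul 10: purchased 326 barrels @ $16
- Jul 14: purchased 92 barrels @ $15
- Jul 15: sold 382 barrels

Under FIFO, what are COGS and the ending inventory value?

COGS = $6,332; ending inventory = $4,004

Jul 15, 382 sold [FIFO — oldest first]: 220 @ $17 + 162 @ $16 = $6,332
Ending inventory: 164 @ $16 + 92 @ $15 = $4,004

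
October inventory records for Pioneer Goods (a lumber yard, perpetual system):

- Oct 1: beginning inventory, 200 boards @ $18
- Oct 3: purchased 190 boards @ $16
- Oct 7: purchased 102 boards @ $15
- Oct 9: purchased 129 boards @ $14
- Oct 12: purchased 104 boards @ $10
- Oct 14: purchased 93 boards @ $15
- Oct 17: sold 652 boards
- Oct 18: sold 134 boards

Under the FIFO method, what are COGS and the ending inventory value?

COGS = $11,931; ending inventory = $480

Oct 17, 652 sold [FIFO — oldest first]: 200 @ $18 + 190 @ $16 + 102 @ $15 + 129 @ $14 + 31 @ $10 = $10,286
Oct 18, 134 sold [FIFO — oldest first]: 73 @ $10 + 61 @ $15 = $1,645
Total COGS = $10,286 + $1,645 = $11,931
Ending inventory: 32 @ $15 = $480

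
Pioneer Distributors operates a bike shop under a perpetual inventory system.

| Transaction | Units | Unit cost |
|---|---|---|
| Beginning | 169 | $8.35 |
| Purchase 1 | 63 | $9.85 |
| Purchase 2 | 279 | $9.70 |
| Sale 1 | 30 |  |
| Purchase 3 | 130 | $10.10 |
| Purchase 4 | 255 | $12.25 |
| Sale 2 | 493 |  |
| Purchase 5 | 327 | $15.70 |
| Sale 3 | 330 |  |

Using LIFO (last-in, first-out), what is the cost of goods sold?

COGS = $10,938.35

Sale 1 (30) [LIFO — newest first]: 30 @ $9.70 = $291.00
Sale 2 (493) [LIFO — newest first]: 255 @ $12.25 + 130 @ $10.10 + 108 @ $9.70 = $5,484.35
Sale 3 (330) [LIFO — newest first]: 327 @ $15.70 + 3 @ $9.70 = $5,163.00
Total COGS = $291.00 + $5,484.35 + $5,163.00 = $10,938.35
Ending inventory: 169 @ $8.35 + 63 @ $9.85 + 138 @ $9.70 = $3,370.30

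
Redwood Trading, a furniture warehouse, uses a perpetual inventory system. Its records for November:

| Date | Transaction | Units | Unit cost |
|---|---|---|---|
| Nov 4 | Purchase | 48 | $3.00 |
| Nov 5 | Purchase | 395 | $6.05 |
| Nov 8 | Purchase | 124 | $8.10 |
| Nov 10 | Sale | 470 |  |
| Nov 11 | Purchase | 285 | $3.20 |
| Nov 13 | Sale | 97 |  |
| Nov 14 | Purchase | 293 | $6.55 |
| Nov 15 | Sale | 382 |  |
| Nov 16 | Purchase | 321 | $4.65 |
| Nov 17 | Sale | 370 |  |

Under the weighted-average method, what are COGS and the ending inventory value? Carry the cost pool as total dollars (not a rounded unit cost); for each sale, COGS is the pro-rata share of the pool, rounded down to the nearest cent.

COGS = $7,143.35; ending inventory = $718.60

After Nov 4: 48 on hand, pool $144.00 (≈ $3.0000 each)
After Nov 5: 443 on hand, pool $2,533.75 (≈ $5.7195 each)
After Nov 8: 567 on hand, pool $3,538.15 (≈ $6.2401 each)
Nov 10, sell 470: 470/567 × $3,538.15 → $2,932.85
After Nov 11: 382 on hand, pool $1,517.30 (≈ $3.9720 each)
Nov 13, sell 97: 97/382 × $1,517.30 → $385.28
After Nov 14: 578 on hand, pool $3,051.17 (≈ $5.2788 each)
Nov 15, sell 382: 382/578 × $3,051.17 → $2,016.51
After Nov 16: 517 on hand, pool $2,527.31 (≈ $4.8884 each)
Nov 17, sell 370: 370/517 × $2,527.31 → $1,808.71
Total COGS = $2,932.85 + $385.28 + $2,016.51 + $1,808.71 = $7,143.35
Ending inventory (cost pool remaining) = $718.60
Check: goods available $7,861.95 = COGS $7,143.35 + ending $718.60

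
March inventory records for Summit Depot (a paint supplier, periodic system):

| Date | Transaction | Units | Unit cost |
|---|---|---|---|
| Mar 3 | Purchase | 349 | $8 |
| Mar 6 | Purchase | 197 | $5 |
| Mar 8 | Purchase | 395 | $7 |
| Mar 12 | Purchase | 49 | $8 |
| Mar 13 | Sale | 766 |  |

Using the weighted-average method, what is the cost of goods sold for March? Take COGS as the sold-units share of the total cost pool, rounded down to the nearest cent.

COGS = $5,365.09

Mar 13, sell 766: 766/990 × $6,934.00 → $5,365.09
Ending inventory (cost pool remaining) = $1,568.91
Check: goods available $6,934.00 = COGS $5,365.09 + ending $1,568.91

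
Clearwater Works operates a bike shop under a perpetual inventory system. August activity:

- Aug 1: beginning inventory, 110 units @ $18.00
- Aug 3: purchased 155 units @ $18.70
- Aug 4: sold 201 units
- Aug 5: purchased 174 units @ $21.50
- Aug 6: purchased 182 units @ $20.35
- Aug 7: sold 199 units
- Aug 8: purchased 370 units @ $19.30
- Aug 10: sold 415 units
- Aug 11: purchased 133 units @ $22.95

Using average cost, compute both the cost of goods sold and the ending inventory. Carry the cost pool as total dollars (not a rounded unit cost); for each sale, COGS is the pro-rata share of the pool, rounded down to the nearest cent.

COGS = $15,986.39; ending inventory = $6,530.16

After Aug 1: 110 on hand, pool $1,980.00 (≈ $18.0000 each)
After Aug 3: 265 on hand, pool $4,878.50 (≈ $18.4094 each)
Aug 4, sell 201: 201/265 × $4,878.50 → $3,700.29
After Aug 5: 238 on hand, pool $4,919.21 (≈ $20.6689 each)
After Aug 6: 420 on hand, pool $8,622.91 (≈ $20.5307 each)
Aug 7, sell 199: 199/420 × $8,622.91 → $4,085.61
After Aug 8: 591 on hand, pool $11,678.30 (≈ $19.7602 each)
Aug 10, sell 415: 415/591 × $11,678.30 → $8,200.49
After Aug 11: 309 on hand, pool $6,530.16 (≈ $21.1332 each)
Total COGS = $3,700.29 + $4,085.61 + $8,200.49 = $15,986.39
Ending inventory (cost pool remaining) = $6,530.16
Check: goods available $22,516.55 = COGS $15,986.39 + ending $6,530.16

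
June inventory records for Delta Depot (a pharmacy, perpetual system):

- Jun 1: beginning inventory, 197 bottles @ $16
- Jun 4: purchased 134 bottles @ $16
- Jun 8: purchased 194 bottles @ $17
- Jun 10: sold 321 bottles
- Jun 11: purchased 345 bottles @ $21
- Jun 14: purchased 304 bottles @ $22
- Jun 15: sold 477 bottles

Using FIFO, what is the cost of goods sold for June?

Jun 10, 321 sold [FIFO — oldest first]: 197 @ $16 + 124 @ $16 = $5,136
Jun 15, 477 sold [FIFO — oldest first]: 10 @ $16 + 194 @ $17 + 273 @ $21 = $9,191
Total COGS = $5,136 + $9,191 = $14,327
Ending inventory: 72 @ $21 + 304 @ $22 = $8,200
Check: goods available $22,527 = COGS $14,327 + ending $8,200

COGS = $14,327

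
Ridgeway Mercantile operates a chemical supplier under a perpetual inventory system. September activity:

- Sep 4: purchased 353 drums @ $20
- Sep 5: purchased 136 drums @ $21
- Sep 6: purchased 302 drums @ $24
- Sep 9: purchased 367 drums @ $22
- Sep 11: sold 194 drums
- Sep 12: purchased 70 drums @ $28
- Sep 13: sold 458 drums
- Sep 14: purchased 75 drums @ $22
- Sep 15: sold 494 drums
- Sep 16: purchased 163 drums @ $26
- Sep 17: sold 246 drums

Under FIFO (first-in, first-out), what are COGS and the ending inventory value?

COGS = $31,162; ending inventory = $1,924

Sep 11, 194 sold [FIFO — oldest first]: 194 @ $20 = $3,880
Sep 13, 458 sold [FIFO — oldest first]: 159 @ $20 + 136 @ $21 + 163 @ $24 = $9,948
Sep 15, 494 sold [FIFO — oldest first]: 139 @ $24 + 355 @ $22 = $11,146
Sep 17, 246 sold [FIFO — oldest first]: 12 @ $22 + 70 @ $28 + 75 @ $22 + 89 @ $26 = $6,188
Total COGS = $3,880 + $9,948 + $11,146 + $6,188 = $31,162
Ending inventory: 74 @ $26 = $1,924
Check: goods available $33,086 = COGS $31,162 + ending $1,924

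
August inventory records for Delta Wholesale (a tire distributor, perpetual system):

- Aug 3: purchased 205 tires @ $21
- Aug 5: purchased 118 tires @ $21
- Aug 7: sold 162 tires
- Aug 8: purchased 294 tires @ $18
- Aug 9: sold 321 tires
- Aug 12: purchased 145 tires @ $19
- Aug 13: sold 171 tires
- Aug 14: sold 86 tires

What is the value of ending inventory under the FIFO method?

Ending inventory = $418

Aug 7, 162 sold [FIFO — oldest first]: 162 @ $21 = $3,402
Aug 9, 321 sold [FIFO — oldest first]: 43 @ $21 + 118 @ $21 + 160 @ $18 = $6,261
Aug 13, 171 sold [FIFO — oldest first]: 134 @ $18 + 37 @ $19 = $3,115
Aug 14, 86 sold [FIFO — oldest first]: 86 @ $19 = $1,634
Total COGS = $3,402 + $6,261 + $3,115 + $1,634 = $14,412
Ending inventory: 22 @ $19 = $418
Check: goods available $14,830 = COGS $14,412 + ending $418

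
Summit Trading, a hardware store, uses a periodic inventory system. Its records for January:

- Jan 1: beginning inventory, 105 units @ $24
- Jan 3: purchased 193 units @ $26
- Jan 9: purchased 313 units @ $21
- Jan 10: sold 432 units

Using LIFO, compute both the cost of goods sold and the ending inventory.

COGS = $9,667; ending inventory = $4,444

Jan 10, 432 sold [LIFO — newest first]: 313 @ $21 + 119 @ $26 = $9,667
Ending inventory: 105 @ $24 + 74 @ $26 = $4,444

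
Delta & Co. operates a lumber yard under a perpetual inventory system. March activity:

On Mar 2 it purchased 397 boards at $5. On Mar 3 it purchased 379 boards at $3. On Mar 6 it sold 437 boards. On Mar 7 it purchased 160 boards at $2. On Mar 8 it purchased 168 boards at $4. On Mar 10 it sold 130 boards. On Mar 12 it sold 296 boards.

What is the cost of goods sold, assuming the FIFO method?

COGS = $3,296

Mar 6, 437 sold [FIFO — oldest first]: 397 @ $5 + 40 @ $3 = $2,105
Mar 10, 130 sold [FIFO — oldest first]: 130 @ $3 = $390
Mar 12, 296 sold [FIFO — oldest first]: 209 @ $3 + 87 @ $2 = $801
Total COGS = $2,105 + $390 + $801 = $3,296
Ending inventory: 73 @ $2 + 168 @ $4 = $818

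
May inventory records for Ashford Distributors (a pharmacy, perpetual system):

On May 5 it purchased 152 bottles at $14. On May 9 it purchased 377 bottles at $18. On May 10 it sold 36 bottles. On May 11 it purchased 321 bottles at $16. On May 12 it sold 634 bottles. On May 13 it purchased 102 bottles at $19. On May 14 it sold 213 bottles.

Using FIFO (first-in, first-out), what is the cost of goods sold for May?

COGS = $14,677

May 10, 36 sold [FIFO — oldest first]: 36 @ $14 = $504
May 12, 634 sold [FIFO — oldest first]: 116 @ $14 + 377 @ $18 + 141 @ $16 = $10,666
May 14, 213 sold [FIFO — oldest first]: 180 @ $16 + 33 @ $19 = $3,507
Total COGS = $504 + $10,666 + $3,507 = $14,677
Ending inventory: 69 @ $19 = $1,311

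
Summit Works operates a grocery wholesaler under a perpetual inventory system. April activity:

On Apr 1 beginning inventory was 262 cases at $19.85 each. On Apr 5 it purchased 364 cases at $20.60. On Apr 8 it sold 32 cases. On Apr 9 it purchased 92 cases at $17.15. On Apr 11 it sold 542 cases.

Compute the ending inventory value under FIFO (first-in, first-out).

Ending inventory = $2,649.00

Apr 8, 32 sold [FIFO — oldest first]: 32 @ $19.85 = $635.20
Apr 11, 542 sold [FIFO — oldest first]: 230 @ $19.85 + 312 @ $20.60 = $10,992.70
Total COGS = $635.20 + $10,992.70 = $11,627.90
Ending inventory: 52 @ $20.60 + 92 @ $17.15 = $2,649.00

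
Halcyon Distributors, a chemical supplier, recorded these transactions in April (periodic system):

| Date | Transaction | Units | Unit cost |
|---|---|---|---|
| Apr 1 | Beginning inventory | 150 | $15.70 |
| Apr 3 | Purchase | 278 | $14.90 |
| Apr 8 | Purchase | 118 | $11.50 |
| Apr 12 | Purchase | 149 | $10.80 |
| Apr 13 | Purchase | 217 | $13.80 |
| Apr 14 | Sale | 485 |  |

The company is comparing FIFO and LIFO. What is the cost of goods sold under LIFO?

FIFO COGS: 150 @ $15.70 + 278 @ $14.90 + 57 @ $11.50 = $7,152.70
LIFO COGS: 217 @ $13.80 + 149 @ $10.80 + 118 @ $11.50 + 1 @ $14.90 = $5,975.70

COGS = $5,975.70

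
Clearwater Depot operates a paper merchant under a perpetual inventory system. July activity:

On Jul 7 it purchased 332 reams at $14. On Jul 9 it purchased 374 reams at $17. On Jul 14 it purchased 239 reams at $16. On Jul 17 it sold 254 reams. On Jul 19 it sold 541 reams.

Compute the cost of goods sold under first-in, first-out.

COGS = $12,430

Jul 17, 254 sold [FIFO — oldest first]: 254 @ $14 = $3,556
Jul 19, 541 sold [FIFO — oldest first]: 78 @ $14 + 374 @ $17 + 89 @ $16 = $8,874
Total COGS = $3,556 + $8,874 = $12,430
Ending inventory: 150 @ $16 = $2,400
Check: goods available $14,830 = COGS $12,430 + ending $2,400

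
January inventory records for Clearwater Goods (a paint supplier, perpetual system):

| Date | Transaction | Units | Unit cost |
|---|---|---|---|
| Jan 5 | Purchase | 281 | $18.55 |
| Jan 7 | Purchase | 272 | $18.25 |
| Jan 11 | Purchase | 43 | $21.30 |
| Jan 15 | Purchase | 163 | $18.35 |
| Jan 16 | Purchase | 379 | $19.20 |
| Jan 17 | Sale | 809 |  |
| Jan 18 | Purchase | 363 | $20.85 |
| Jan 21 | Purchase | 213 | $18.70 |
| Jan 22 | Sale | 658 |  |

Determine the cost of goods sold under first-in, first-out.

COGS = $28,219.95

Jan 17, 809 sold [FIFO — oldest first]: 281 @ $18.55 + 272 @ $18.25 + 43 @ $21.30 + 163 @ $18.35 + 50 @ $19.20 = $15,043.50
Jan 22, 658 sold [FIFO — oldest first]: 329 @ $19.20 + 329 @ $20.85 = $13,176.45
Total COGS = $15,043.50 + $13,176.45 = $28,219.95
Ending inventory: 34 @ $20.85 + 213 @ $18.70 = $4,692.00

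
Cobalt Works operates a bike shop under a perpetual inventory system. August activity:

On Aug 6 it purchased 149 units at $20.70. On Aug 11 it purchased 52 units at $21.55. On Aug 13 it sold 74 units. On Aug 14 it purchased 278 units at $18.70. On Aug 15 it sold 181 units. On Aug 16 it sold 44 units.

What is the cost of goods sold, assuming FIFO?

COGS = $6,037.50

Aug 13, 74 sold [FIFO — oldest first]: 74 @ $20.70 = $1,531.80
Aug 15, 181 sold [FIFO — oldest first]: 75 @ $20.70 + 52 @ $21.55 + 54 @ $18.70 = $3,682.90
Aug 16, 44 sold [FIFO — oldest first]: 44 @ $18.70 = $822.80
Total COGS = $1,531.80 + $3,682.90 + $822.80 = $6,037.50
Ending inventory: 180 @ $18.70 = $3,366.00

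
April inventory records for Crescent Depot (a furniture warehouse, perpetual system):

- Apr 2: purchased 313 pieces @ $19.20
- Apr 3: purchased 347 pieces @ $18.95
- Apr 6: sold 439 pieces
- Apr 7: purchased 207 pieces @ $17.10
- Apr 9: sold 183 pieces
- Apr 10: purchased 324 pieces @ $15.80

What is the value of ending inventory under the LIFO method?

Apr 6, 439 sold [LIFO — newest first]: 347 @ $18.95 + 92 @ $19.20 = $8,342.05
Apr 9, 183 sold [LIFO — newest first]: 183 @ $17.10 = $3,129.30
Total COGS = $8,342.05 + $3,129.30 = $11,471.35
Ending inventory: 221 @ $19.20 + 24 @ $17.10 + 324 @ $15.80 = $9,772.80

Ending inventory = $9,772.80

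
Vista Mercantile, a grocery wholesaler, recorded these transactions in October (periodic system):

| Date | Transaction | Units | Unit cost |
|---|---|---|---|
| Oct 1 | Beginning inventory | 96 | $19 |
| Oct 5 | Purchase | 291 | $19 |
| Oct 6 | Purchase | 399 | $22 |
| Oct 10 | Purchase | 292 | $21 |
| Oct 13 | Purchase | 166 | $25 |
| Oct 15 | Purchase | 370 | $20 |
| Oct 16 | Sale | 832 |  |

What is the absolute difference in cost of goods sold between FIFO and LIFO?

FIFO COGS: 96 @ $19 + 291 @ $19 + 399 @ $22 + 46 @ $21 = $17,097
LIFO COGS: 370 @ $20 + 166 @ $25 + 292 @ $21 + 4 @ $22 = $17,770
Difference = |$17,097 − $17,770| = $673

$673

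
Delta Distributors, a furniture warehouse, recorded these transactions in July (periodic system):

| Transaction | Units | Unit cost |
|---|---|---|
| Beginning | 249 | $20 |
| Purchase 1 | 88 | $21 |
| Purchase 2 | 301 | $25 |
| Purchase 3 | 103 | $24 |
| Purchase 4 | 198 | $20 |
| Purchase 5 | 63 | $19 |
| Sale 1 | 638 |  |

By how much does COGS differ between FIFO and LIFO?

$126

FIFO COGS: 249 @ $20 + 88 @ $21 + 301 @ $25 = $14,353
LIFO COGS: 63 @ $19 + 198 @ $20 + 103 @ $24 + 274 @ $25 = $14,479
Difference = |$14,353 − $14,479| = $126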